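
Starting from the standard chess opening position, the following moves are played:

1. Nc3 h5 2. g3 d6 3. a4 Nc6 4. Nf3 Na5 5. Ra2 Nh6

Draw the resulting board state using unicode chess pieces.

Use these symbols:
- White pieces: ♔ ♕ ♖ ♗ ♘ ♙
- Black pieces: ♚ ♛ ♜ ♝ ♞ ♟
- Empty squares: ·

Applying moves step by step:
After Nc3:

♜ ♞ ♝ ♛ ♚ ♝ ♞ ♜
♟ ♟ ♟ ♟ ♟ ♟ ♟ ♟
· · · · · · · ·
· · · · · · · ·
· · · · · · · ·
· · ♘ · · · · ·
♙ ♙ ♙ ♙ ♙ ♙ ♙ ♙
♖ · ♗ ♕ ♔ ♗ ♘ ♖


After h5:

♜ ♞ ♝ ♛ ♚ ♝ ♞ ♜
♟ ♟ ♟ ♟ ♟ ♟ ♟ ·
· · · · · · · ·
· · · · · · · ♟
· · · · · · · ·
· · ♘ · · · · ·
♙ ♙ ♙ ♙ ♙ ♙ ♙ ♙
♖ · ♗ ♕ ♔ ♗ ♘ ♖


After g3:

♜ ♞ ♝ ♛ ♚ ♝ ♞ ♜
♟ ♟ ♟ ♟ ♟ ♟ ♟ ·
· · · · · · · ·
· · · · · · · ♟
· · · · · · · ·
· · ♘ · · · ♙ ·
♙ ♙ ♙ ♙ ♙ ♙ · ♙
♖ · ♗ ♕ ♔ ♗ ♘ ♖


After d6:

♜ ♞ ♝ ♛ ♚ ♝ ♞ ♜
♟ ♟ ♟ · ♟ ♟ ♟ ·
· · · ♟ · · · ·
· · · · · · · ♟
· · · · · · · ·
· · ♘ · · · ♙ ·
♙ ♙ ♙ ♙ ♙ ♙ · ♙
♖ · ♗ ♕ ♔ ♗ ♘ ♖


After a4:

♜ ♞ ♝ ♛ ♚ ♝ ♞ ♜
♟ ♟ ♟ · ♟ ♟ ♟ ·
· · · ♟ · · · ·
· · · · · · · ♟
♙ · · · · · · ·
· · ♘ · · · ♙ ·
· ♙ ♙ ♙ ♙ ♙ · ♙
♖ · ♗ ♕ ♔ ♗ ♘ ♖


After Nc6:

♜ · ♝ ♛ ♚ ♝ ♞ ♜
♟ ♟ ♟ · ♟ ♟ ♟ ·
· · ♞ ♟ · · · ·
· · · · · · · ♟
♙ · · · · · · ·
· · ♘ · · · ♙ ·
· ♙ ♙ ♙ ♙ ♙ · ♙
♖ · ♗ ♕ ♔ ♗ ♘ ♖


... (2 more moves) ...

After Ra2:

♜ · ♝ ♛ ♚ ♝ ♞ ♜
♟ ♟ ♟ · ♟ ♟ ♟ ·
· · · ♟ · · · ·
♞ · · · · · · ♟
♙ · · · · · · ·
· · ♘ · · ♘ ♙ ·
♖ ♙ ♙ ♙ ♙ ♙ · ♙
· · ♗ ♕ ♔ ♗ · ♖


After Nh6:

♜ · ♝ ♛ ♚ ♝ · ♜
♟ ♟ ♟ · ♟ ♟ ♟ ·
· · · ♟ · · · ♞
♞ · · · · · · ♟
♙ · · · · · · ·
· · ♘ · · ♘ ♙ ·
♖ ♙ ♙ ♙ ♙ ♙ · ♙
· · ♗ ♕ ♔ ♗ · ♖



  a b c d e f g h
  ─────────────────
8│♜ · ♝ ♛ ♚ ♝ · ♜│8
7│♟ ♟ ♟ · ♟ ♟ ♟ ·│7
6│· · · ♟ · · · ♞│6
5│♞ · · · · · · ♟│5
4│♙ · · · · · · ·│4
3│· · ♘ · · ♘ ♙ ·│3
2│♖ ♙ ♙ ♙ ♙ ♙ · ♙│2
1│· · ♗ ♕ ♔ ♗ · ♖│1
  ─────────────────
  a b c d e f g h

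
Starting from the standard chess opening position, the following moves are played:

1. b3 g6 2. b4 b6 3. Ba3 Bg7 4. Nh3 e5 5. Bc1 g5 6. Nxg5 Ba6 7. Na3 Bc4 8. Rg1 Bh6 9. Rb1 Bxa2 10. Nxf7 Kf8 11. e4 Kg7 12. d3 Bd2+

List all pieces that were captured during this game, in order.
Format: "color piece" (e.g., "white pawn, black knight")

Tracking captures:
  Nxg5: captured black pawn
  Bxa2: captured white pawn
  Nxf7: captured black pawn

black pawn, white pawn, black pawn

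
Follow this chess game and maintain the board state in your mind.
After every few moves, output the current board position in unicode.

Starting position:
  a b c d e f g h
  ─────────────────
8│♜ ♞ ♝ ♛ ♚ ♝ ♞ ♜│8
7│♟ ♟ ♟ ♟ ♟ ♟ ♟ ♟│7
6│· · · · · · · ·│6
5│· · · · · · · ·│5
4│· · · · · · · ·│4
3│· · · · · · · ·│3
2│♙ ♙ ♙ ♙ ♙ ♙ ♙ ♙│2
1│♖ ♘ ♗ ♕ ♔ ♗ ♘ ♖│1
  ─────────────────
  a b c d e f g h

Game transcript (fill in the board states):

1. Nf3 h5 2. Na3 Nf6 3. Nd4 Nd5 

  a b c d e f g h
  ─────────────────
8│♜ ♞ ♝ ♛ ♚ ♝ · ♜│8
7│♟ ♟ ♟ ♟ ♟ ♟ ♟ ·│7
6│· · · · · · · ·│6
5│· · · ♞ · · · ♟│5
4│· · · ♘ · · · ·│4
3│♘ · · · · · · ·│3
2│♙ ♙ ♙ ♙ ♙ ♙ ♙ ♙│2
1│♖ · ♗ ♕ ♔ ♗ · ♖│1
  ─────────────────
  a b c d e f g h

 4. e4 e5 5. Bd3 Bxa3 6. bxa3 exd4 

  a b c d e f g h
  ─────────────────
8│♜ ♞ ♝ ♛ ♚ · · ♜│8
7│♟ ♟ ♟ ♟ · ♟ ♟ ·│7
6│· · · · · · · ·│6
5│· · · ♞ · · · ♟│5
4│· · · ♟ ♙ · · ·│4
3│♙ · · ♗ · · · ·│3
2│♙ · ♙ ♙ · ♙ ♙ ♙│2
1│♖ · ♗ ♕ ♔ · · ♖│1
  ─────────────────
  a b c d e f g h

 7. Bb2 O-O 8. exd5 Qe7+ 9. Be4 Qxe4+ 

  a b c d e f g h
  ─────────────────
8│♜ ♞ ♝ · · ♜ ♚ ·│8
7│♟ ♟ ♟ ♟ · ♟ ♟ ·│7
6│· · · · · · · ·│6
5│· · · ♙ · · · ♟│5
4│· · · ♟ ♛ · · ·│4
3│♙ · · · · · · ·│3
2│♙ ♗ ♙ ♙ · ♙ ♙ ♙│2
1│♖ · · ♕ ♔ · · ♖│1
  ─────────────────
  a b c d e f g h

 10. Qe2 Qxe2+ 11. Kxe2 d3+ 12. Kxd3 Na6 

  a b c d e f g h
  ─────────────────
8│♜ · ♝ · · ♜ ♚ ·│8
7│♟ ♟ ♟ ♟ · ♟ ♟ ·│7
6│♞ · · · · · · ·│6
5│· · · ♙ · · · ♟│5
4│· · · · · · · ·│4
3│♙ · · ♔ · · · ·│3
2│♙ ♗ ♙ ♙ · ♙ ♙ ♙│2
1│♖ · · · · · · ♖│1
  ─────────────────
  a b c d e f g h

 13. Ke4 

  a b c d e f g h
  ─────────────────
8│♜ · ♝ · · ♜ ♚ ·│8
7│♟ ♟ ♟ ♟ · ♟ ♟ ·│7
6│♞ · · · · · · ·│6
5│· · · ♙ · · · ♟│5
4│· · · · ♔ · · ·│4
3│♙ · · · · · · ·│3
2│♙ ♗ ♙ ♙ · ♙ ♙ ♙│2
1│♖ · · · · · · ♖│1
  ─────────────────
  a b c d e f g h


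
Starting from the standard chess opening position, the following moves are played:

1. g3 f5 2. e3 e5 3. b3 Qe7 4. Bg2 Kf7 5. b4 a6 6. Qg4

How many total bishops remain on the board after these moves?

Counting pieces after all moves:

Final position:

  a b c d e f g h
  ─────────────────
8│♜ ♞ ♝ · · ♝ ♞ ♜│8
7│· ♟ ♟ ♟ ♛ ♚ ♟ ♟│7
6│♟ · · · · · · ·│6
5│· · · · ♟ ♟ · ·│5
4│· ♙ · · · · ♕ ·│4
3│· · · · ♙ · ♙ ·│3
2│♙ · ♙ ♙ · ♙ ♗ ♙│2
1│♖ ♘ ♗ · ♔ · ♘ ♖│1
  ─────────────────
  a b c d e f g h


4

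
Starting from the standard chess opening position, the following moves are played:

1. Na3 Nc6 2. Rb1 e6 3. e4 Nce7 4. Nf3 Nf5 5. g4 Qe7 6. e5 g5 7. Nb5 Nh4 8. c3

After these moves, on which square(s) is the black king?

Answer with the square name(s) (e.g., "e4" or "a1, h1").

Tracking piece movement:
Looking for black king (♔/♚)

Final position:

  a b c d e f g h
  ─────────────────
8│♜ · ♝ · ♚ ♝ ♞ ♜│8
7│♟ ♟ ♟ ♟ ♛ ♟ · ♟│7
6│· · · · ♟ · · ·│6
5│· ♘ · · ♙ · ♟ ·│5
4│· · · · · · ♙ ♞│4
3│· · ♙ · · ♘ · ·│3
2│♙ ♙ · ♙ · ♙ · ♙│2
1│· ♖ ♗ ♕ ♔ ♗ · ♖│1
  ─────────────────
  a b c d e f g h


e8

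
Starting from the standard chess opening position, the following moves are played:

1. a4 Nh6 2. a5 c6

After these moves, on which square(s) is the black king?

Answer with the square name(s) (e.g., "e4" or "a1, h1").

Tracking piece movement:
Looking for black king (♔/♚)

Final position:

  a b c d e f g h
  ─────────────────
8│♜ ♞ ♝ ♛ ♚ ♝ · ♜│8
7│♟ ♟ · ♟ ♟ ♟ ♟ ♟│7
6│· · ♟ · · · · ♞│6
5│♙ · · · · · · ·│5
4│· · · · · · · ·│4
3│· · · · · · · ·│3
2│· ♙ ♙ ♙ ♙ ♙ ♙ ♙│2
1│♖ ♘ ♗ ♕ ♔ ♗ ♘ ♖│1
  ─────────────────
  a b c d e f g h


e8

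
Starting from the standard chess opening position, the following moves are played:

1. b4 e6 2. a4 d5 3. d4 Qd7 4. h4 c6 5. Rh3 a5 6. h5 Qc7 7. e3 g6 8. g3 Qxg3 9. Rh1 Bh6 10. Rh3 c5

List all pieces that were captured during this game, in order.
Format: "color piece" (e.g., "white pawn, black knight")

Tracking captures:
  Qxg3: captured white pawn

white pawn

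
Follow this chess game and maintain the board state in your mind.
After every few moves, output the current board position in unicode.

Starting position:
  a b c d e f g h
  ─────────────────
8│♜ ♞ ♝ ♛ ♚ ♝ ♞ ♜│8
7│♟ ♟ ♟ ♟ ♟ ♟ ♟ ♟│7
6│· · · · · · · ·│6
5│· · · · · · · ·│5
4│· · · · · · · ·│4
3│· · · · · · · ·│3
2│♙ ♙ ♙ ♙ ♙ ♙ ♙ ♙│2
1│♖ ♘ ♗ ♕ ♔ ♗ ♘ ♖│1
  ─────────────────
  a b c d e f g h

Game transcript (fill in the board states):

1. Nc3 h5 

  a b c d e f g h
  ─────────────────
8│♜ ♞ ♝ ♛ ♚ ♝ ♞ ♜│8
7│♟ ♟ ♟ ♟ ♟ ♟ ♟ ·│7
6│· · · · · · · ·│6
5│· · · · · · · ♟│5
4│· · · · · · · ·│4
3│· · ♘ · · · · ·│3
2│♙ ♙ ♙ ♙ ♙ ♙ ♙ ♙│2
1│♖ · ♗ ♕ ♔ ♗ ♘ ♖│1
  ─────────────────
  a b c d e f g h

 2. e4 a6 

  a b c d e f g h
  ─────────────────
8│♜ ♞ ♝ ♛ ♚ ♝ ♞ ♜│8
7│· ♟ ♟ ♟ ♟ ♟ ♟ ·│7
6│♟ · · · · · · ·│6
5│· · · · · · · ♟│5
4│· · · · ♙ · · ·│4
3│· · ♘ · · · · ·│3
2│♙ ♙ ♙ ♙ · ♙ ♙ ♙│2
1│♖ · ♗ ♕ ♔ ♗ ♘ ♖│1
  ─────────────────
  a b c d e f g h

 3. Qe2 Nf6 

  a b c d e f g h
  ─────────────────
8│♜ ♞ ♝ ♛ ♚ ♝ · ♜│8
7│· ♟ ♟ ♟ ♟ ♟ ♟ ·│7
6│♟ · · · · ♞ · ·│6
5│· · · · · · · ♟│5
4│· · · · ♙ · · ·│4
3│· · ♘ · · · · ·│3
2│♙ ♙ ♙ ♙ ♕ ♙ ♙ ♙│2
1│♖ · ♗ · ♔ ♗ ♘ ♖│1
  ─────────────────
  a b c d e f g h

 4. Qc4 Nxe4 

  a b c d e f g h
  ─────────────────
8│♜ ♞ ♝ ♛ ♚ ♝ · ♜│8
7│· ♟ ♟ ♟ ♟ ♟ ♟ ·│7
6│♟ · · · · · · ·│6
5│· · · · · · · ♟│5
4│· · ♕ · ♞ · · ·│4
3│· · ♘ · · · · ·│3
2│♙ ♙ ♙ ♙ · ♙ ♙ ♙│2
1│♖ · ♗ · ♔ ♗ ♘ ♖│1
  ─────────────────
  a b c d e f g h



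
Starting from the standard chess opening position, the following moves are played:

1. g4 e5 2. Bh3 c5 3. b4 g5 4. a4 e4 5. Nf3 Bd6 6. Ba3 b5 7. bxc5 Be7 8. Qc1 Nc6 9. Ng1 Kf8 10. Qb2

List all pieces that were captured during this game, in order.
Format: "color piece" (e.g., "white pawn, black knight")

Tracking captures:
  bxc5: captured black pawn

black pawn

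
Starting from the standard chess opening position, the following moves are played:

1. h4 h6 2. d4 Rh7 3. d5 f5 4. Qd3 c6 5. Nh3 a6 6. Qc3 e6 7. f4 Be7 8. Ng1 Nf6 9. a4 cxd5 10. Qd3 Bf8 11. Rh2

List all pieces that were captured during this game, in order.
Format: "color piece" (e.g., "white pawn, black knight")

Tracking captures:
  cxd5: captured white pawn

white pawn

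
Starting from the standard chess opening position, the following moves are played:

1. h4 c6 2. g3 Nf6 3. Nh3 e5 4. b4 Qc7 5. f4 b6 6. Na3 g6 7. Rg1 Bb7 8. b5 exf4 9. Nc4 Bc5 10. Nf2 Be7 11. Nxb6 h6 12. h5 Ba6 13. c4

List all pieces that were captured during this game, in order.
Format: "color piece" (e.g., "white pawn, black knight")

Tracking captures:
  exf4: captured white pawn
  Nxb6: captured black pawn

white pawn, black pawn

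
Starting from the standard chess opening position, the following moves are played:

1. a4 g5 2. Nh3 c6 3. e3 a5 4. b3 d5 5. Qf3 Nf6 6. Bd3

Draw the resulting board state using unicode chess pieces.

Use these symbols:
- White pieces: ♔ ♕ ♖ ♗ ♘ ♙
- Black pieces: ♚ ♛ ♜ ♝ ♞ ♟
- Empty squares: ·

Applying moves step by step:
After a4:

♜ ♞ ♝ ♛ ♚ ♝ ♞ ♜
♟ ♟ ♟ ♟ ♟ ♟ ♟ ♟
· · · · · · · ·
· · · · · · · ·
♙ · · · · · · ·
· · · · · · · ·
· ♙ ♙ ♙ ♙ ♙ ♙ ♙
♖ ♘ ♗ ♕ ♔ ♗ ♘ ♖


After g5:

♜ ♞ ♝ ♛ ♚ ♝ ♞ ♜
♟ ♟ ♟ ♟ ♟ ♟ · ♟
· · · · · · · ·
· · · · · · ♟ ·
♙ · · · · · · ·
· · · · · · · ·
· ♙ ♙ ♙ ♙ ♙ ♙ ♙
♖ ♘ ♗ ♕ ♔ ♗ ♘ ♖


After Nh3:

♜ ♞ ♝ ♛ ♚ ♝ ♞ ♜
♟ ♟ ♟ ♟ ♟ ♟ · ♟
· · · · · · · ·
· · · · · · ♟ ·
♙ · · · · · · ·
· · · · · · · ♘
· ♙ ♙ ♙ ♙ ♙ ♙ ♙
♖ ♘ ♗ ♕ ♔ ♗ · ♖


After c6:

♜ ♞ ♝ ♛ ♚ ♝ ♞ ♜
♟ ♟ · ♟ ♟ ♟ · ♟
· · ♟ · · · · ·
· · · · · · ♟ ·
♙ · · · · · · ·
· · · · · · · ♘
· ♙ ♙ ♙ ♙ ♙ ♙ ♙
♖ ♘ ♗ ♕ ♔ ♗ · ♖


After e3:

♜ ♞ ♝ ♛ ♚ ♝ ♞ ♜
♟ ♟ · ♟ ♟ ♟ · ♟
· · ♟ · · · · ·
· · · · · · ♟ ·
♙ · · · · · · ·
· · · · ♙ · · ♘
· ♙ ♙ ♙ · ♙ ♙ ♙
♖ ♘ ♗ ♕ ♔ ♗ · ♖


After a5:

♜ ♞ ♝ ♛ ♚ ♝ ♞ ♜
· ♟ · ♟ ♟ ♟ · ♟
· · ♟ · · · · ·
♟ · · · · · ♟ ·
♙ · · · · · · ·
· · · · ♙ · · ♘
· ♙ ♙ ♙ · ♙ ♙ ♙
♖ ♘ ♗ ♕ ♔ ♗ · ♖


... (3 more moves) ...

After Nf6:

♜ ♞ ♝ ♛ ♚ ♝ · ♜
· ♟ · · ♟ ♟ · ♟
· · ♟ · · ♞ · ·
♟ · · ♟ · · ♟ ·
♙ · · · · · · ·
· ♙ · · ♙ ♕ · ♘
· · ♙ ♙ · ♙ ♙ ♙
♖ ♘ ♗ · ♔ ♗ · ♖


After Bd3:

♜ ♞ ♝ ♛ ♚ ♝ · ♜
· ♟ · · ♟ ♟ · ♟
· · ♟ · · ♞ · ·
♟ · · ♟ · · ♟ ·
♙ · · · · · · ·
· ♙ · ♗ ♙ ♕ · ♘
· · ♙ ♙ · ♙ ♙ ♙
♖ ♘ ♗ · ♔ · · ♖



  a b c d e f g h
  ─────────────────
8│♜ ♞ ♝ ♛ ♚ ♝ · ♜│8
7│· ♟ · · ♟ ♟ · ♟│7
6│· · ♟ · · ♞ · ·│6
5│♟ · · ♟ · · ♟ ·│5
4│♙ · · · · · · ·│4
3│· ♙ · ♗ ♙ ♕ · ♘│3
2│· · ♙ ♙ · ♙ ♙ ♙│2
1│♖ ♘ ♗ · ♔ · · ♖│1
  ─────────────────
  a b c d e f g h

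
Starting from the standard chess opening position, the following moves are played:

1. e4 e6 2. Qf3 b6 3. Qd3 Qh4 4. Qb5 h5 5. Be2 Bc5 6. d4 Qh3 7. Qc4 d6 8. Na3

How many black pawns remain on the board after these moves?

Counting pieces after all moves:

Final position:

  a b c d e f g h
  ─────────────────
8│♜ ♞ ♝ · ♚ · ♞ ♜│8
7│♟ · ♟ · · ♟ ♟ ·│7
6│· ♟ · ♟ ♟ · · ·│6
5│· · ♝ · · · · ♟│5
4│· · ♕ ♙ ♙ · · ·│4
3│♘ · · · · · · ♛│3
2│♙ ♙ ♙ · ♗ ♙ ♙ ♙│2
1│♖ · ♗ · ♔ · ♘ ♖│1
  ─────────────────
  a b c d e f g h


8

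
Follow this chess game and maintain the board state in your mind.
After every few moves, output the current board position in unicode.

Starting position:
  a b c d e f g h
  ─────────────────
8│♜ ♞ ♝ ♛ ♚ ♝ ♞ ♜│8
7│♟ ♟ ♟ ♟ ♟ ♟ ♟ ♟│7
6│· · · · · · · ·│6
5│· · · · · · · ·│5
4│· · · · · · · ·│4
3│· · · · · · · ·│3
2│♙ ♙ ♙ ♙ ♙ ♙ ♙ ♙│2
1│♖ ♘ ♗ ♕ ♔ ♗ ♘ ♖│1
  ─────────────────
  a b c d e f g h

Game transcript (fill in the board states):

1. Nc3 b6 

  a b c d e f g h
  ─────────────────
8│♜ ♞ ♝ ♛ ♚ ♝ ♞ ♜│8
7│♟ · ♟ ♟ ♟ ♟ ♟ ♟│7
6│· ♟ · · · · · ·│6
5│· · · · · · · ·│5
4│· · · · · · · ·│4
3│· · ♘ · · · · ·│3
2│♙ ♙ ♙ ♙ ♙ ♙ ♙ ♙│2
1│♖ · ♗ ♕ ♔ ♗ ♘ ♖│1
  ─────────────────
  a b c d e f g h

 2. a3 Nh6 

  a b c d e f g h
  ─────────────────
8│♜ ♞ ♝ ♛ ♚ ♝ · ♜│8
7│♟ · ♟ ♟ ♟ ♟ ♟ ♟│7
6│· ♟ · · · · · ♞│6
5│· · · · · · · ·│5
4│· · · · · · · ·│4
3│♙ · ♘ · · · · ·│3
2│· ♙ ♙ ♙ ♙ ♙ ♙ ♙│2
1│♖ · ♗ ♕ ♔ ♗ ♘ ♖│1
  ─────────────────
  a b c d e f g h

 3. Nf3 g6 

  a b c d e f g h
  ─────────────────
8│♜ ♞ ♝ ♛ ♚ ♝ · ♜│8
7│♟ · ♟ ♟ ♟ ♟ · ♟│7
6│· ♟ · · · · ♟ ♞│6
5│· · · · · · · ·│5
4│· · · · · · · ·│4
3│♙ · ♘ · · ♘ · ·│3
2│· ♙ ♙ ♙ ♙ ♙ ♙ ♙│2
1│♖ · ♗ ♕ ♔ ♗ · ♖│1
  ─────────────────
  a b c d e f g h

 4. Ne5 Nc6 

  a b c d e f g h
  ─────────────────
8│♜ · ♝ ♛ ♚ ♝ · ♜│8
7│♟ · ♟ ♟ ♟ ♟ · ♟│7
6│· ♟ ♞ · · · ♟ ♞│6
5│· · · · ♘ · · ·│5
4│· · · · · · · ·│4
3│♙ · ♘ · · · · ·│3
2│· ♙ ♙ ♙ ♙ ♙ ♙ ♙│2
1│♖ · ♗ ♕ ♔ ♗ · ♖│1
  ─────────────────
  a b c d e f g h

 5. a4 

  a b c d e f g h
  ─────────────────
8│♜ · ♝ ♛ ♚ ♝ · ♜│8
7│♟ · ♟ ♟ ♟ ♟ · ♟│7
6│· ♟ ♞ · · · ♟ ♞│6
5│· · · · ♘ · · ·│5
4│♙ · · · · · · ·│4
3│· · ♘ · · · · ·│3
2│· ♙ ♙ ♙ ♙ ♙ ♙ ♙│2
1│♖ · ♗ ♕ ♔ ♗ · ♖│1
  ─────────────────
  a b c d e f g h


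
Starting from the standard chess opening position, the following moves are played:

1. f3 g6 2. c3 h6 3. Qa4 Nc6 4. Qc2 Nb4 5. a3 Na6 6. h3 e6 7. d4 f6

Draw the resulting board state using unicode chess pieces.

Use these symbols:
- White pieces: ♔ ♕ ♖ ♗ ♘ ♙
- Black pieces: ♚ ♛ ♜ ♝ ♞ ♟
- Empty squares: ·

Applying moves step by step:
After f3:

♜ ♞ ♝ ♛ ♚ ♝ ♞ ♜
♟ ♟ ♟ ♟ ♟ ♟ ♟ ♟
· · · · · · · ·
· · · · · · · ·
· · · · · · · ·
· · · · · ♙ · ·
♙ ♙ ♙ ♙ ♙ · ♙ ♙
♖ ♘ ♗ ♕ ♔ ♗ ♘ ♖


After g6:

♜ ♞ ♝ ♛ ♚ ♝ ♞ ♜
♟ ♟ ♟ ♟ ♟ ♟ · ♟
· · · · · · ♟ ·
· · · · · · · ·
· · · · · · · ·
· · · · · ♙ · ·
♙ ♙ ♙ ♙ ♙ · ♙ ♙
♖ ♘ ♗ ♕ ♔ ♗ ♘ ♖


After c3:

♜ ♞ ♝ ♛ ♚ ♝ ♞ ♜
♟ ♟ ♟ ♟ ♟ ♟ · ♟
· · · · · · ♟ ·
· · · · · · · ·
· · · · · · · ·
· · ♙ · · ♙ · ·
♙ ♙ · ♙ ♙ · ♙ ♙
♖ ♘ ♗ ♕ ♔ ♗ ♘ ♖


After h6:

♜ ♞ ♝ ♛ ♚ ♝ ♞ ♜
♟ ♟ ♟ ♟ ♟ ♟ · ·
· · · · · · ♟ ♟
· · · · · · · ·
· · · · · · · ·
· · ♙ · · ♙ · ·
♙ ♙ · ♙ ♙ · ♙ ♙
♖ ♘ ♗ ♕ ♔ ♗ ♘ ♖


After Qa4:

♜ ♞ ♝ ♛ ♚ ♝ ♞ ♜
♟ ♟ ♟ ♟ ♟ ♟ · ·
· · · · · · ♟ ♟
· · · · · · · ·
♕ · · · · · · ·
· · ♙ · · ♙ · ·
♙ ♙ · ♙ ♙ · ♙ ♙
♖ ♘ ♗ · ♔ ♗ ♘ ♖


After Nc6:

♜ · ♝ ♛ ♚ ♝ ♞ ♜
♟ ♟ ♟ ♟ ♟ ♟ · ·
· · ♞ · · · ♟ ♟
· · · · · · · ·
♕ · · · · · · ·
· · ♙ · · ♙ · ·
♙ ♙ · ♙ ♙ · ♙ ♙
♖ ♘ ♗ · ♔ ♗ ♘ ♖


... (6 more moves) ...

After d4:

♜ · ♝ ♛ ♚ ♝ ♞ ♜
♟ ♟ ♟ ♟ · ♟ · ·
♞ · · · ♟ · ♟ ♟
· · · · · · · ·
· · · ♙ · · · ·
♙ · ♙ · · ♙ · ♙
· ♙ ♕ · ♙ · ♙ ·
♖ ♘ ♗ · ♔ ♗ ♘ ♖


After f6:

♜ · ♝ ♛ ♚ ♝ ♞ ♜
♟ ♟ ♟ ♟ · · · ·
♞ · · · ♟ ♟ ♟ ♟
· · · · · · · ·
· · · ♙ · · · ·
♙ · ♙ · · ♙ · ♙
· ♙ ♕ · ♙ · ♙ ·
♖ ♘ ♗ · ♔ ♗ ♘ ♖



  a b c d e f g h
  ─────────────────
8│♜ · ♝ ♛ ♚ ♝ ♞ ♜│8
7│♟ ♟ ♟ ♟ · · · ·│7
6│♞ · · · ♟ ♟ ♟ ♟│6
5│· · · · · · · ·│5
4│· · · ♙ · · · ·│4
3│♙ · ♙ · · ♙ · ♙│3
2│· ♙ ♕ · ♙ · ♙ ·│2
1│♖ ♘ ♗ · ♔ ♗ ♘ ♖│1
  ─────────────────
  a b c d e f g h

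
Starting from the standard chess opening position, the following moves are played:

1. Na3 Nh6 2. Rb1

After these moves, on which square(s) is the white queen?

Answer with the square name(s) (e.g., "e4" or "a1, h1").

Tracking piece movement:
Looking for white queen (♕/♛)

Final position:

  a b c d e f g h
  ─────────────────
8│♜ ♞ ♝ ♛ ♚ ♝ · ♜│8
7│♟ ♟ ♟ ♟ ♟ ♟ ♟ ♟│7
6│· · · · · · · ♞│6
5│· · · · · · · ·│5
4│· · · · · · · ·│4
3│♘ · · · · · · ·│3
2│♙ ♙ ♙ ♙ ♙ ♙ ♙ ♙│2
1│· ♖ ♗ ♕ ♔ ♗ ♘ ♖│1
  ─────────────────
  a b c d e f g h


d1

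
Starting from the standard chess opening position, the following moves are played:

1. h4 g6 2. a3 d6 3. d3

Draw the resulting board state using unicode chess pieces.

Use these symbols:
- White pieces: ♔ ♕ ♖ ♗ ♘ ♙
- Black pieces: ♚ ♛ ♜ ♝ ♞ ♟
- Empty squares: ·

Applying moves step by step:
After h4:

♜ ♞ ♝ ♛ ♚ ♝ ♞ ♜
♟ ♟ ♟ ♟ ♟ ♟ ♟ ♟
· · · · · · · ·
· · · · · · · ·
· · · · · · · ♙
· · · · · · · ·
♙ ♙ ♙ ♙ ♙ ♙ ♙ ·
♖ ♘ ♗ ♕ ♔ ♗ ♘ ♖


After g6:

♜ ♞ ♝ ♛ ♚ ♝ ♞ ♜
♟ ♟ ♟ ♟ ♟ ♟ · ♟
· · · · · · ♟ ·
· · · · · · · ·
· · · · · · · ♙
· · · · · · · ·
♙ ♙ ♙ ♙ ♙ ♙ ♙ ·
♖ ♘ ♗ ♕ ♔ ♗ ♘ ♖


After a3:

♜ ♞ ♝ ♛ ♚ ♝ ♞ ♜
♟ ♟ ♟ ♟ ♟ ♟ · ♟
· · · · · · ♟ ·
· · · · · · · ·
· · · · · · · ♙
♙ · · · · · · ·
· ♙ ♙ ♙ ♙ ♙ ♙ ·
♖ ♘ ♗ ♕ ♔ ♗ ♘ ♖


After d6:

♜ ♞ ♝ ♛ ♚ ♝ ♞ ♜
♟ ♟ ♟ · ♟ ♟ · ♟
· · · ♟ · · ♟ ·
· · · · · · · ·
· · · · · · · ♙
♙ · · · · · · ·
· ♙ ♙ ♙ ♙ ♙ ♙ ·
♖ ♘ ♗ ♕ ♔ ♗ ♘ ♖


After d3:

♜ ♞ ♝ ♛ ♚ ♝ ♞ ♜
♟ ♟ ♟ · ♟ ♟ · ♟
· · · ♟ · · ♟ ·
· · · · · · · ·
· · · · · · · ♙
♙ · · ♙ · · · ·
· ♙ ♙ · ♙ ♙ ♙ ·
♖ ♘ ♗ ♕ ♔ ♗ ♘ ♖



  a b c d e f g h
  ─────────────────
8│♜ ♞ ♝ ♛ ♚ ♝ ♞ ♜│8
7│♟ ♟ ♟ · ♟ ♟ · ♟│7
6│· · · ♟ · · ♟ ·│6
5│· · · · · · · ·│5
4│· · · · · · · ♙│4
3│♙ · · ♙ · · · ·│3
2│· ♙ ♙ · ♙ ♙ ♙ ·│2
1│♖ ♘ ♗ ♕ ♔ ♗ ♘ ♖│1
  ─────────────────
  a b c d e f g h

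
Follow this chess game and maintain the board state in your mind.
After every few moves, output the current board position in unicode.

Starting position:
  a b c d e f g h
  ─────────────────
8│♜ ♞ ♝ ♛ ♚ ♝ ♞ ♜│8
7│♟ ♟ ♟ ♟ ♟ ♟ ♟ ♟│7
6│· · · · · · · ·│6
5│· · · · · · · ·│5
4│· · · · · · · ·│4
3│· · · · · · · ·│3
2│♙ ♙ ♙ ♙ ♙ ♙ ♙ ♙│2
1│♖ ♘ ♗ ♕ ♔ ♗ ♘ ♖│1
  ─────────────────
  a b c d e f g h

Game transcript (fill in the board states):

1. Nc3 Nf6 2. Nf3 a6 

  a b c d e f g h
  ─────────────────
8│♜ ♞ ♝ ♛ ♚ ♝ · ♜│8
7│· ♟ ♟ ♟ ♟ ♟ ♟ ♟│7
6│♟ · · · · ♞ · ·│6
5│· · · · · · · ·│5
4│· · · · · · · ·│4
3│· · ♘ · · ♘ · ·│3
2│♙ ♙ ♙ ♙ ♙ ♙ ♙ ♙│2
1│♖ · ♗ ♕ ♔ ♗ · ♖│1
  ─────────────────
  a b c d e f g h

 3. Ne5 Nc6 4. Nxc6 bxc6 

  a b c d e f g h
  ─────────────────
8│♜ · ♝ ♛ ♚ ♝ · ♜│8
7│· · ♟ ♟ ♟ ♟ ♟ ♟│7
6│♟ · ♟ · · ♞ · ·│6
5│· · · · · · · ·│5
4│· · · · · · · ·│4
3│· · ♘ · · · · ·│3
2│♙ ♙ ♙ ♙ ♙ ♙ ♙ ♙│2
1│♖ · ♗ ♕ ♔ ♗ · ♖│1
  ─────────────────
  a b c d e f g h

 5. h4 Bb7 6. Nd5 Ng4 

  a b c d e f g h
  ─────────────────
8│♜ · · ♛ ♚ ♝ · ♜│8
7│· ♝ ♟ ♟ ♟ ♟ ♟ ♟│7
6│♟ · ♟ · · · · ·│6
5│· · · ♘ · · · ·│5
4│· · · · · · ♞ ♙│4
3│· · · · · · · ·│3
2│♙ ♙ ♙ ♙ ♙ ♙ ♙ ·│2
1│♖ · ♗ ♕ ♔ ♗ · ♖│1
  ─────────────────
  a b c d e f g h

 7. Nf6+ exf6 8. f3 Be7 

  a b c d e f g h
  ─────────────────
8│♜ · · ♛ ♚ · · ♜│8
7│· ♝ ♟ ♟ ♝ ♟ ♟ ♟│7
6│♟ · ♟ · · ♟ · ·│6
5│· · · · · · · ·│5
4│· · · · · · ♞ ♙│4
3│· · · · · ♙ · ·│3
2│♙ ♙ ♙ ♙ ♙ · ♙ ·│2
1│♖ · ♗ ♕ ♔ ♗ · ♖│1
  ─────────────────
  a b c d e f g h

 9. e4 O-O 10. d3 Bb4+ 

  a b c d e f g h
  ─────────────────
8│♜ · · ♛ · ♜ ♚ ·│8
7│· ♝ ♟ ♟ · ♟ ♟ ♟│7
6│♟ · ♟ · · ♟ · ·│6
5│· · · · · · · ·│5
4│· ♝ · · ♙ · ♞ ♙│4
3│· · · ♙ · ♙ · ·│3
2│♙ ♙ ♙ · · · ♙ ·│2
1│♖ · ♗ ♕ ♔ ♗ · ♖│1
  ─────────────────
  a b c d e f g h



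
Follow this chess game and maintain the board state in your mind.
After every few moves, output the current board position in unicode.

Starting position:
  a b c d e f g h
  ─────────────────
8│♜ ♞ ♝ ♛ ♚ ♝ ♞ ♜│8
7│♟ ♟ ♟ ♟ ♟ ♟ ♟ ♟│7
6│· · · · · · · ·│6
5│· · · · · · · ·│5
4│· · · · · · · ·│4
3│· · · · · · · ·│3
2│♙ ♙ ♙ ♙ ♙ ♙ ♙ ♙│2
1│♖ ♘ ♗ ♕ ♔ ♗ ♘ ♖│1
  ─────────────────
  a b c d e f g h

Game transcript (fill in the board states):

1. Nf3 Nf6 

  a b c d e f g h
  ─────────────────
8│♜ ♞ ♝ ♛ ♚ ♝ · ♜│8
7│♟ ♟ ♟ ♟ ♟ ♟ ♟ ♟│7
6│· · · · · ♞ · ·│6
5│· · · · · · · ·│5
4│· · · · · · · ·│4
3│· · · · · ♘ · ·│3
2│♙ ♙ ♙ ♙ ♙ ♙ ♙ ♙│2
1│♖ ♘ ♗ ♕ ♔ ♗ · ♖│1
  ─────────────────
  a b c d e f g h

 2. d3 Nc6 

  a b c d e f g h
  ─────────────────
8│♜ · ♝ ♛ ♚ ♝ · ♜│8
7│♟ ♟ ♟ ♟ ♟ ♟ ♟ ♟│7
6│· · ♞ · · ♞ · ·│6
5│· · · · · · · ·│5
4│· · · · · · · ·│4
3│· · · ♙ · ♘ · ·│3
2│♙ ♙ ♙ · ♙ ♙ ♙ ♙│2
1│♖ ♘ ♗ ♕ ♔ ♗ · ♖│1
  ─────────────────
  a b c d e f g h

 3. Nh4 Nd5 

  a b c d e f g h
  ─────────────────
8│♜ · ♝ ♛ ♚ ♝ · ♜│8
7│♟ ♟ ♟ ♟ ♟ ♟ ♟ ♟│7
6│· · ♞ · · · · ·│6
5│· · · ♞ · · · ·│5
4│· · · · · · · ♘│4
3│· · · ♙ · · · ·│3
2│♙ ♙ ♙ · ♙ ♙ ♙ ♙│2
1│♖ ♘ ♗ ♕ ♔ ♗ · ♖│1
  ─────────────────
  a b c d e f g h

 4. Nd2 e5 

  a b c d e f g h
  ─────────────────
8│♜ · ♝ ♛ ♚ ♝ · ♜│8
7│♟ ♟ ♟ ♟ · ♟ ♟ ♟│7
6│· · ♞ · · · · ·│6
5│· · · ♞ ♟ · · ·│5
4│· · · · · · · ♘│4
3│· · · ♙ · · · ·│3
2│♙ ♙ ♙ ♘ ♙ ♙ ♙ ♙│2
1│♖ · ♗ ♕ ♔ ♗ · ♖│1
  ─────────────────
  a b c d e f g h

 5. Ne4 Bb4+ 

  a b c d e f g h
  ─────────────────
8│♜ · ♝ ♛ ♚ · · ♜│8
7│♟ ♟ ♟ ♟ · ♟ ♟ ♟│7
6│· · ♞ · · · · ·│6
5│· · · ♞ ♟ · · ·│5
4│· ♝ · · ♘ · · ♘│4
3│· · · ♙ · · · ·│3
2│♙ ♙ ♙ · ♙ ♙ ♙ ♙│2
1│♖ · ♗ ♕ ♔ ♗ · ♖│1
  ─────────────────
  a b c d e f g h



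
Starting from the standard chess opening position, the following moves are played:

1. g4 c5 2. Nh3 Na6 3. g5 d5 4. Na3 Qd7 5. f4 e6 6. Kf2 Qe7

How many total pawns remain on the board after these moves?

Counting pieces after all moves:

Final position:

  a b c d e f g h
  ─────────────────
8│♜ · ♝ · ♚ ♝ ♞ ♜│8
7│♟ ♟ · · ♛ ♟ ♟ ♟│7
6│♞ · · · ♟ · · ·│6
5│· · ♟ ♟ · · ♙ ·│5
4│· · · · · ♙ · ·│4
3│♘ · · · · · · ♘│3
2│♙ ♙ ♙ ♙ ♙ ♔ · ♙│2
1│♖ · ♗ ♕ · ♗ · ♖│1
  ─────────────────
  a b c d e f g h


16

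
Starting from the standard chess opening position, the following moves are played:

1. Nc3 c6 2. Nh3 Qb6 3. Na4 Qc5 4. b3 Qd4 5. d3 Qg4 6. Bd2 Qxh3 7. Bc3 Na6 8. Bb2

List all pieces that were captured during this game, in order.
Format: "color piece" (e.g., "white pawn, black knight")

Tracking captures:
  Qxh3: captured white knight

white knight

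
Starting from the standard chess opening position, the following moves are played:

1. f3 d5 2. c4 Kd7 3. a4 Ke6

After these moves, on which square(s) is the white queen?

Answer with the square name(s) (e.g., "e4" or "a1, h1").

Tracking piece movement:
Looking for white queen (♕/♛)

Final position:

  a b c d e f g h
  ─────────────────
8│♜ ♞ ♝ ♛ · ♝ ♞ ♜│8
7│♟ ♟ ♟ · ♟ ♟ ♟ ♟│7
6│· · · · ♚ · · ·│6
5│· · · ♟ · · · ·│5
4│♙ · ♙ · · · · ·│4
3│· · · · · ♙ · ·│3
2│· ♙ · ♙ ♙ · ♙ ♙│2
1│♖ ♘ ♗ ♕ ♔ ♗ ♘ ♖│1
  ─────────────────
  a b c d e f g h


d1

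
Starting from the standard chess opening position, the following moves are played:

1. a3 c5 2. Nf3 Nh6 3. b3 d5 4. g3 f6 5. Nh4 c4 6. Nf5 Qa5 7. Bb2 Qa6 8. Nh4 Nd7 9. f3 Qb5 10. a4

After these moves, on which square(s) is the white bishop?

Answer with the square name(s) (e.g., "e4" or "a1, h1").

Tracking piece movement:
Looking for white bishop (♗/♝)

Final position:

  a b c d e f g h
  ─────────────────
8│♜ · ♝ · ♚ ♝ · ♜│8
7│♟ ♟ · ♞ ♟ · ♟ ♟│7
6│· · · · · ♟ · ♞│6
5│· ♛ · ♟ · · · ·│5
4│♙ · ♟ · · · · ♘│4
3│· ♙ · · · ♙ ♙ ·│3
2│· ♗ ♙ ♙ ♙ · · ♙│2
1│♖ ♘ · ♕ ♔ ♗ · ♖│1
  ─────────────────
  a b c d e f g h


b2, f1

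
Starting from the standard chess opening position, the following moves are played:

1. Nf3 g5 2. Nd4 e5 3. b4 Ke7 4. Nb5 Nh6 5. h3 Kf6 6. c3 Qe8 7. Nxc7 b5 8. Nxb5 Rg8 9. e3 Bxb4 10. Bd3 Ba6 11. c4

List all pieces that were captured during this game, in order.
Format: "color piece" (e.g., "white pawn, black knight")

Tracking captures:
  Nxc7: captured black pawn
  Nxb5: captured black pawn
  Bxb4: captured white pawn

black pawn, black pawn, white pawn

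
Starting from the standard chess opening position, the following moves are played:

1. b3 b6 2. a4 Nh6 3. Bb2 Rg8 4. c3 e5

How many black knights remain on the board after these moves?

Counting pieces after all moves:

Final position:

  a b c d e f g h
  ─────────────────
8│♜ ♞ ♝ ♛ ♚ ♝ ♜ ·│8
7│♟ · ♟ ♟ · ♟ ♟ ♟│7
6│· ♟ · · · · · ♞│6
5│· · · · ♟ · · ·│5
4│♙ · · · · · · ·│4
3│· ♙ ♙ · · · · ·│3
2│· ♗ · ♙ ♙ ♙ ♙ ♙│2
1│♖ ♘ · ♕ ♔ ♗ ♘ ♖│1
  ─────────────────
  a b c d e f g h


2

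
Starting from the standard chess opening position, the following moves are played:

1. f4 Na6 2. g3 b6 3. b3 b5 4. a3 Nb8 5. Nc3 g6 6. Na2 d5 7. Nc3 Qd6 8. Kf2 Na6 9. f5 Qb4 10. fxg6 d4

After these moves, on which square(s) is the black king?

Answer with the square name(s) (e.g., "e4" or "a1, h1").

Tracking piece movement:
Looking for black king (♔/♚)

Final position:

  a b c d e f g h
  ─────────────────
8│♜ · ♝ · ♚ ♝ ♞ ♜│8
7│♟ · ♟ · ♟ ♟ · ♟│7
6│♞ · · · · · ♙ ·│6
5│· ♟ · · · · · ·│5
4│· ♛ · ♟ · · · ·│4
3│♙ ♙ ♘ · · · ♙ ·│3
2│· · ♙ ♙ ♙ ♔ · ♙│2
1│♖ · ♗ ♕ · ♗ ♘ ♖│1
  ─────────────────
  a b c d e f g h


e8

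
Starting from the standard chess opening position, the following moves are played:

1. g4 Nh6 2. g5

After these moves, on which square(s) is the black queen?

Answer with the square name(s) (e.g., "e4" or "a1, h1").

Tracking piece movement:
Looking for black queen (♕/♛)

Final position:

  a b c d e f g h
  ─────────────────
8│♜ ♞ ♝ ♛ ♚ ♝ · ♜│8
7│♟ ♟ ♟ ♟ ♟ ♟ ♟ ♟│7
6│· · · · · · · ♞│6
5│· · · · · · ♙ ·│5
4│· · · · · · · ·│4
3│· · · · · · · ·│3
2│♙ ♙ ♙ ♙ ♙ ♙ · ♙│2
1│♖ ♘ ♗ ♕ ♔ ♗ ♘ ♖│1
  ─────────────────
  a b c d e f g h


d8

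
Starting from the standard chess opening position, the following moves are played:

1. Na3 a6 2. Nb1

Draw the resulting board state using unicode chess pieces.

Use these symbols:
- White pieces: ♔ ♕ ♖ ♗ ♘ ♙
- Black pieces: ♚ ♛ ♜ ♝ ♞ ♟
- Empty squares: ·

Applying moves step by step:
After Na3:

♜ ♞ ♝ ♛ ♚ ♝ ♞ ♜
♟ ♟ ♟ ♟ ♟ ♟ ♟ ♟
· · · · · · · ·
· · · · · · · ·
· · · · · · · ·
♘ · · · · · · ·
♙ ♙ ♙ ♙ ♙ ♙ ♙ ♙
♖ · ♗ ♕ ♔ ♗ ♘ ♖


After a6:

♜ ♞ ♝ ♛ ♚ ♝ ♞ ♜
· ♟ ♟ ♟ ♟ ♟ ♟ ♟
♟ · · · · · · ·
· · · · · · · ·
· · · · · · · ·
♘ · · · · · · ·
♙ ♙ ♙ ♙ ♙ ♙ ♙ ♙
♖ · ♗ ♕ ♔ ♗ ♘ ♖


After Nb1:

♜ ♞ ♝ ♛ ♚ ♝ ♞ ♜
· ♟ ♟ ♟ ♟ ♟ ♟ ♟
♟ · · · · · · ·
· · · · · · · ·
· · · · · · · ·
· · · · · · · ·
♙ ♙ ♙ ♙ ♙ ♙ ♙ ♙
♖ ♘ ♗ ♕ ♔ ♗ ♘ ♖



  a b c d e f g h
  ─────────────────
8│♜ ♞ ♝ ♛ ♚ ♝ ♞ ♜│8
7│· ♟ ♟ ♟ ♟ ♟ ♟ ♟│7
6│♟ · · · · · · ·│6
5│· · · · · · · ·│5
4│· · · · · · · ·│4
3│· · · · · · · ·│3
2│♙ ♙ ♙ ♙ ♙ ♙ ♙ ♙│2
1│♖ ♘ ♗ ♕ ♔ ♗ ♘ ♖│1
  ─────────────────
  a b c d e f g h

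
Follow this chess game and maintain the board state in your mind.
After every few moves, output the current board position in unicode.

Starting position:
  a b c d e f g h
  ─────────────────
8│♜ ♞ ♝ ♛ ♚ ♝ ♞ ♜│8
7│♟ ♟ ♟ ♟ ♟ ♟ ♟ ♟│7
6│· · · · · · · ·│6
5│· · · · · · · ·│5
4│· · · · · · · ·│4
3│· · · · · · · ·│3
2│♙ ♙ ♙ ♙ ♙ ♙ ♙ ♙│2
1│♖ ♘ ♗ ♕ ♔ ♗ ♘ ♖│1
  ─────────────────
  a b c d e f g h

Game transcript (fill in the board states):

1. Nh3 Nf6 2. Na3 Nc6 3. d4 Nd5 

  a b c d e f g h
  ─────────────────
8│♜ · ♝ ♛ ♚ ♝ · ♜│8
7│♟ ♟ ♟ ♟ ♟ ♟ ♟ ♟│7
6│· · ♞ · · · · ·│6
5│· · · ♞ · · · ·│5
4│· · · ♙ · · · ·│4
3│♘ · · · · · · ♘│3
2│♙ ♙ ♙ · ♙ ♙ ♙ ♙│2
1│♖ · ♗ ♕ ♔ ♗ · ♖│1
  ─────────────────
  a b c d e f g h

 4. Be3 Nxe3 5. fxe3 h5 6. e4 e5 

  a b c d e f g h
  ─────────────────
8│♜ · ♝ ♛ ♚ ♝ · ♜│8
7│♟ ♟ ♟ ♟ · ♟ ♟ ·│7
6│· · ♞ · · · · ·│6
5│· · · · ♟ · · ♟│5
4│· · · ♙ ♙ · · ·│4
3│♘ · · · · · · ♘│3
2│♙ ♙ ♙ · ♙ · ♙ ♙│2
1│♖ · · ♕ ♔ ♗ · ♖│1
  ─────────────────
  a b c d e f g h

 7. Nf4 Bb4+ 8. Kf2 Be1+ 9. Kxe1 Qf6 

  a b c d e f g h
  ─────────────────
8│♜ · ♝ · ♚ · · ♜│8
7│♟ ♟ ♟ ♟ · ♟ ♟ ·│7
6│· · ♞ · · ♛ · ·│6
5│· · · · ♟ · · ♟│5
4│· · · ♙ ♙ ♘ · ·│4
3│♘ · · · · · · ·│3
2│♙ ♙ ♙ · ♙ · ♙ ♙│2
1│♖ · · ♕ ♔ ♗ · ♖│1
  ─────────────────
  a b c d e f g h

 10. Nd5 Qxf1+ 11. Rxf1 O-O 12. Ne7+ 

  a b c d e f g h
  ─────────────────
8│♜ · ♝ · · ♜ ♚ ·│8
7│♟ ♟ ♟ ♟ ♘ ♟ ♟ ·│7
6│· · ♞ · · · · ·│6
5│· · · · ♟ · · ♟│5
4│· · · ♙ ♙ · · ·│4
3│♘ · · · · · · ·│3
2│♙ ♙ ♙ · ♙ · ♙ ♙│2
1│♖ · · ♕ ♔ ♖ · ·│1
  ─────────────────
  a b c d e f g h


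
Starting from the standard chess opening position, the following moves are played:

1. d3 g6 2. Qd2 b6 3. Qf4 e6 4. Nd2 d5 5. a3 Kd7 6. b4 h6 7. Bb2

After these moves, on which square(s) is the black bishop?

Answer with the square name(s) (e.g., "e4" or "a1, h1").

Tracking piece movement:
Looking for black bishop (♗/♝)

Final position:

  a b c d e f g h
  ─────────────────
8│♜ ♞ ♝ ♛ · ♝ ♞ ♜│8
7│♟ · ♟ ♚ · ♟ · ·│7
6│· ♟ · · ♟ · ♟ ♟│6
5│· · · ♟ · · · ·│5
4│· ♙ · · · ♕ · ·│4
3│♙ · · ♙ · · · ·│3
2│· ♗ ♙ ♘ ♙ ♙ ♙ ♙│2
1│♖ · · · ♔ ♗ ♘ ♖│1
  ─────────────────
  a b c d e f g h


c8, f8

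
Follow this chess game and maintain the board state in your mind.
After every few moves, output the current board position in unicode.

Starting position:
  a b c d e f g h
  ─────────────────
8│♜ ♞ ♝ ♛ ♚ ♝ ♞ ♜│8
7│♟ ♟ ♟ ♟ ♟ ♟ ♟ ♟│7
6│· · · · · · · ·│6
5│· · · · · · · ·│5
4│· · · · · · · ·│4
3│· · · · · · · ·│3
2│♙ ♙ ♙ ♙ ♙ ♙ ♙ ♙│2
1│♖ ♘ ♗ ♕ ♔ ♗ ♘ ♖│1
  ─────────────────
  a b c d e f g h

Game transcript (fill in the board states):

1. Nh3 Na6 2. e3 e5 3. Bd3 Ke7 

  a b c d e f g h
  ─────────────────
8│♜ · ♝ ♛ · ♝ ♞ ♜│8
7│♟ ♟ ♟ ♟ ♚ ♟ ♟ ♟│7
6│♞ · · · · · · ·│6
5│· · · · ♟ · · ·│5
4│· · · · · · · ·│4
3│· · · ♗ ♙ · · ♘│3
2│♙ ♙ ♙ ♙ · ♙ ♙ ♙│2
1│♖ ♘ ♗ ♕ ♔ · · ♖│1
  ─────────────────
  a b c d e f g h

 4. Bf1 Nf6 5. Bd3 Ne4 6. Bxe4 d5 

  a b c d e f g h
  ─────────────────
8│♜ · ♝ ♛ · ♝ · ♜│8
7│♟ ♟ ♟ · ♚ ♟ ♟ ♟│7
6│♞ · · · · · · ·│6
5│· · · ♟ ♟ · · ·│5
4│· · · · ♗ · · ·│4
3│· · · · ♙ · · ♘│3
2│♙ ♙ ♙ ♙ · ♙ ♙ ♙│2
1│♖ ♘ ♗ ♕ ♔ · · ♖│1
  ─────────────────
  a b c d e f g h

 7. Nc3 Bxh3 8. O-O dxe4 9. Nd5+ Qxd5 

  a b c d e f g h
  ─────────────────
8│♜ · · · · ♝ · ♜│8
7│♟ ♟ ♟ · ♚ ♟ ♟ ♟│7
6│♞ · · · · · · ·│6
5│· · · ♛ ♟ · · ·│5
4│· · · · ♟ · · ·│4
3│· · · · ♙ · · ♝│3
2│♙ ♙ ♙ ♙ · ♙ ♙ ♙│2
1│♖ · ♗ ♕ · ♖ ♔ ·│1
  ─────────────────
  a b c d e f g h

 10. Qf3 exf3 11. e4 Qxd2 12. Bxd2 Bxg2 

  a b c d e f g h
  ─────────────────
8│♜ · · · · ♝ · ♜│8
7│♟ ♟ ♟ · ♚ ♟ ♟ ♟│7
6│♞ · · · · · · ·│6
5│· · · · ♟ · · ·│5
4│· · · · ♙ · · ·│4
3│· · · · · ♟ · ·│3
2│♙ ♙ ♙ ♗ · ♙ ♝ ♙│2
1│♖ · · · · ♖ ♔ ·│1
  ─────────────────
  a b c d e f g h

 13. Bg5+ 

  a b c d e f g h
  ─────────────────
8│♜ · · · · ♝ · ♜│8
7│♟ ♟ ♟ · ♚ ♟ ♟ ♟│7
6│♞ · · · · · · ·│6
5│· · · · ♟ · ♗ ·│5
4│· · · · ♙ · · ·│4
3│· · · · · ♟ · ·│3
2│♙ ♙ ♙ · · ♙ ♝ ♙│2
1│♖ · · · · ♖ ♔ ·│1
  ─────────────────
  a b c d e f g h
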